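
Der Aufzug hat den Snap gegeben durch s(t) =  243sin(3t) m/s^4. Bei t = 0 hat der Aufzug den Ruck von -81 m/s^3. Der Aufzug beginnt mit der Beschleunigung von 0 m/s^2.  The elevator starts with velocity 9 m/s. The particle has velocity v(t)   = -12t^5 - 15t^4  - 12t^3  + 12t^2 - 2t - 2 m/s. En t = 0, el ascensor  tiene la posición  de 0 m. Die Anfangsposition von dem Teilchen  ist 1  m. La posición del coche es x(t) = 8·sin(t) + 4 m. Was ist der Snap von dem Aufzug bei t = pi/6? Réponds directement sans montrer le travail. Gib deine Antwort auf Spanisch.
s(pi/6) = 243.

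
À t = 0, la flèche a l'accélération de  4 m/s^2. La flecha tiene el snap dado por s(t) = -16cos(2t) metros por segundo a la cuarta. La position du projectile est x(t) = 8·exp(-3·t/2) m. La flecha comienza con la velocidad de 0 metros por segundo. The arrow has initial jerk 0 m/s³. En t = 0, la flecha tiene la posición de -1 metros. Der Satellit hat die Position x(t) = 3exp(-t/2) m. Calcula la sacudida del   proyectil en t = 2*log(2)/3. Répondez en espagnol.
Debemos derivar nuestra ecuación de la posición x(t) = 8·exp(-3·t/2) 3 veces. La derivada de la posición da la velocidad: v(t) = -12·exp(-3·t/2). Derivando la velocidad, obtenemos la aceleración: a(t) = 18·exp(-3·t/2). La derivada de la aceleración da la sacudida: j(t) = -27·exp(-3·t/2). Usando j(t) = -27·exp(-3·t/2) y sustituyendo t = 2*log(2)/3, encontramos j = -27/2.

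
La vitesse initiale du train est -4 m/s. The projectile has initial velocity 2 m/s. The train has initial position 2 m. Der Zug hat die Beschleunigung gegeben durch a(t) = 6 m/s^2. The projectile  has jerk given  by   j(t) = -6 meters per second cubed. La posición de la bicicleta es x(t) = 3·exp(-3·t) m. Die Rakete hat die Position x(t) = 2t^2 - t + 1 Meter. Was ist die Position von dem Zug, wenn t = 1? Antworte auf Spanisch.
Debemos encontrar la integral de nuestra ecuación de la aceleración a(t) = 6 2 veces. Tomando ∫a(t)dt y aplicando v(0) = -4, encontramos v(t) = 6·t - 4. Tomando ∫v(t)dt y aplicando x(0) = 2, encontramos x(t) = 3·t^2 - 4·t + 2. Usando x(t) = 3·t^2 - 4·t + 2 y sustituyendo t = 1, encontramos x = 1.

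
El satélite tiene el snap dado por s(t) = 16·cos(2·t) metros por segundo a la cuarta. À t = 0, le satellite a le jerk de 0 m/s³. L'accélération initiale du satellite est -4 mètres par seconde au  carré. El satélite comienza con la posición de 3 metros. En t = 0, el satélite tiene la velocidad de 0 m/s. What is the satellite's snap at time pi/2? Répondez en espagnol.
Tenemos el snap s(t) = 16·cos(2·t). Sustituyendo t = pi/2: s(pi/2) = -16.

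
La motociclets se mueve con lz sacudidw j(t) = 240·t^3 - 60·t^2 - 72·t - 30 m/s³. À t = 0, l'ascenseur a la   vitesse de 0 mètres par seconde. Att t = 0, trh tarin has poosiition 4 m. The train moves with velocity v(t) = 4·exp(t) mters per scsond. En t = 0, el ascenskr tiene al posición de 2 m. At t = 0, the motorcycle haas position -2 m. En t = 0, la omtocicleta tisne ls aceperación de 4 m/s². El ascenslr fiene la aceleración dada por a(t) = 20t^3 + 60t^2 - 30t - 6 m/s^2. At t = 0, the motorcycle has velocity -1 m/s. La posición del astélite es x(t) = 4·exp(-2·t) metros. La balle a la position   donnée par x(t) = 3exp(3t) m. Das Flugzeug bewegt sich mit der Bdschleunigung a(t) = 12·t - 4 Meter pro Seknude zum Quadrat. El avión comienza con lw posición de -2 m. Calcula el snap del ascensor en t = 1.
Partiendo de la aceleración a(t) = 20·t^3 + 60·t^2 - 30·t - 6, tomamos 2 derivadas. La derivada de la aceleración da la sacudida: j(t) = 60·t^2 + 120·t - 30. La derivada de la sacudida da el snap: s(t) = 120·t + 120. Usando s(t) = 120·t + 120 y sustituyendo t = 1, encontramos s = 240.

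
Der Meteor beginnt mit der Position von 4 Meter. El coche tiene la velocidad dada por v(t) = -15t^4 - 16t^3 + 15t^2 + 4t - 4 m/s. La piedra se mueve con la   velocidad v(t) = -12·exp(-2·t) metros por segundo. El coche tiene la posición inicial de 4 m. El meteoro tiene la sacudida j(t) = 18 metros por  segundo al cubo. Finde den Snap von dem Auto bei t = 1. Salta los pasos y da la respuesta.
Die Antwort ist -456.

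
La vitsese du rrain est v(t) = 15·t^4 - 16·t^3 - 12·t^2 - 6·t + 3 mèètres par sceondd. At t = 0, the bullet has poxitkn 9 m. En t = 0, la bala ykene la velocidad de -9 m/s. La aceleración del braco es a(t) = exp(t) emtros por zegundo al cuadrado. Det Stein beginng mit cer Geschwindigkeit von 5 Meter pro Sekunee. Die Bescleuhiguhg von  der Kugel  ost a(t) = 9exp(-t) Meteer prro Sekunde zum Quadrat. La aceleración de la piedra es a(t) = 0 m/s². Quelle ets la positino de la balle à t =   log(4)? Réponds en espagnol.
Para resolver esto, necesitamos tomar 2 integrales de nuestra ecuación de la aceleración a(t) = 9·exp(-t). Tomando ∫a(t)dt y aplicando v(0) = -9, encontramos v(t) = -9·exp(-t). La antiderivada de la velocidad, con x(0) = 9, da la posición: x(t) = 9·exp(-t). De la ecuación de la posición x(t) = 9·exp(-t), sustituimos t = log(4) para obtener x = 9/4.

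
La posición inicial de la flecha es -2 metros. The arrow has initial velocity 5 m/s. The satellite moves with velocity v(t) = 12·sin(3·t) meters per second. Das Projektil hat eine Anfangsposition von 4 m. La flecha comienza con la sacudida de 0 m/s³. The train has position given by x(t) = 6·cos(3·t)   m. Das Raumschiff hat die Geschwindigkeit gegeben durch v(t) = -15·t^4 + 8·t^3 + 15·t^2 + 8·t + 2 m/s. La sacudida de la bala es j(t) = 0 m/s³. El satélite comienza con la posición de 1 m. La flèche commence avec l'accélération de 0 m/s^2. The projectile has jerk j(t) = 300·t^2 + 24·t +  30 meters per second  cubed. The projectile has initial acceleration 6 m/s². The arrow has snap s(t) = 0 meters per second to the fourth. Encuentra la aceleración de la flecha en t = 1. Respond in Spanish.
Necesitamos integrar nuestra ecuación del snap s(t) = 0 2 veces. Tomando ∫s(t)dt y aplicando j(0) = 0, encontramos j(t) = 0. Tomando ∫j(t)dt y aplicando a(0) = 0, encontramos a(t) = 0. Usando a(t) = 0 y sustituyendo t = 1, encontramos a = 0.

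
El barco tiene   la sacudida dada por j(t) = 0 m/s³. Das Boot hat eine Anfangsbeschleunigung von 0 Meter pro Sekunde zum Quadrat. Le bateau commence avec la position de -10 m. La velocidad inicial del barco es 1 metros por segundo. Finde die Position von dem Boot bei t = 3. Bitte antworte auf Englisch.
We must find the integral of our jerk equation j(t) = 0 3 times. The integral of jerk, with a(0) = 0, gives acceleration: a(t) = 0. Finding the integral of a(t) and using v(0) = 1: v(t) = 1. Taking ∫v(t)dt and applying x(0) = -10, we find x(t) = t - 10. Using x(t) = t - 10 and substituting t = 3, we find x = -7.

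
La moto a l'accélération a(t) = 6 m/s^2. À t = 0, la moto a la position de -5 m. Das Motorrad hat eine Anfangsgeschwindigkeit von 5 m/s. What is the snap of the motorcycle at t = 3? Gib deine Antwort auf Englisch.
To solve this, we need to take 2 derivatives of our acceleration equation a(t) = 6. Taking d/dt of a(t), we find j(t) = 0. Taking d/dt of j(t), we find s(t) = 0. Using s(t) = 0 and substituting t = 3, we find s = 0.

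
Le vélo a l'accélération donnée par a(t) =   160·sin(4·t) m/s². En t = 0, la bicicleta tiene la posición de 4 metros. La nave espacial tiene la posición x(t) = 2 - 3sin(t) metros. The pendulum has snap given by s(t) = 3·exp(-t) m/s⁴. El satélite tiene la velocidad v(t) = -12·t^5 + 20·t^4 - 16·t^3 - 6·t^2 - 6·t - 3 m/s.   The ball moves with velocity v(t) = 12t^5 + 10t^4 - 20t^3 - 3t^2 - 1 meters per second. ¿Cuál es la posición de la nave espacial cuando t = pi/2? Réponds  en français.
En utilisant x(t) = 2 - 3·sin(t) et en substituant t = pi/2, nous trouvons x = -1.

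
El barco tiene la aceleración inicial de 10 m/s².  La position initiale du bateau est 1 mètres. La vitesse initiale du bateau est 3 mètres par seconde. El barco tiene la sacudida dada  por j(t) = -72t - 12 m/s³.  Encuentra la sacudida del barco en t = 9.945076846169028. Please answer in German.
Aus der Gleichung für den Ruck j(t) = -72·t - 12, setzen wir t = 9.945076846169028 ein und erhalten j = -728.045532924170.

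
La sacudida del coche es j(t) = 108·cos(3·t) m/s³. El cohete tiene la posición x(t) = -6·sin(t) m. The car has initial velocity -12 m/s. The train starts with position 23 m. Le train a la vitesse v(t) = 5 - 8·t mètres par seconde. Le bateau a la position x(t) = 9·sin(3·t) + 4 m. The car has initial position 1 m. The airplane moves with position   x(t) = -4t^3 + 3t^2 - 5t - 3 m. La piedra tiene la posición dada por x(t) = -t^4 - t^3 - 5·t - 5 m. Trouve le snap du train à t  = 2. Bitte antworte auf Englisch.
Starting from velocity v(t) = 5 - 8·t, we take 3 derivatives. The derivative of velocity gives acceleration: a(t) = -8. Differentiating acceleration, we get jerk: j(t) = 0. Differentiating jerk, we get snap: s(t) = 0. Using s(t) = 0 and substituting t = 2, we find s = 0.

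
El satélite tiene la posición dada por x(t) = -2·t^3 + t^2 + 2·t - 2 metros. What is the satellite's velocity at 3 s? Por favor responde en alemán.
Wir müssen unsere Gleichung für die Position x(t) = -2·t^3 + t^2 + 2·t - 2 1-mal ableiten. Die Ableitung von der Position ergibt die Geschwindigkeit: v(t) = -6·t^2 + 2·t + 2. Wir haben die Geschwindigkeit v(t) = -6·t^2 + 2·t + 2. Durch Einsetzen von t = 3: v(3) = -46.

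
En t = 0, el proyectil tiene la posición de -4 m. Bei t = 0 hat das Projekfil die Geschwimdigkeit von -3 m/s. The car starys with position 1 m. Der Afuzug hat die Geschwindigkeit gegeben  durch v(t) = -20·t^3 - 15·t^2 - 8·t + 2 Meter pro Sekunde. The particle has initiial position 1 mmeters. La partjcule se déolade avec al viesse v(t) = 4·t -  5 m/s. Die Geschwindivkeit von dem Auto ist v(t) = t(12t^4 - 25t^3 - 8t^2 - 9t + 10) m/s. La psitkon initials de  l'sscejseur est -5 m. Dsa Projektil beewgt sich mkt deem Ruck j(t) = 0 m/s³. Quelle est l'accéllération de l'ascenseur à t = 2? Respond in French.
Nous devons dériver notre équation de la vitesse v(t) = -20·t^3 - 15·t^2 - 8·t + 2 1 fois. En prenant d/dt de v(t), nous trouvons a(t) = -60·t^2 - 30·t - 8. Nous avons l'accélération a(t) = -60·t^2 - 30·t - 8. En substituant t = 2: a(2) = -308.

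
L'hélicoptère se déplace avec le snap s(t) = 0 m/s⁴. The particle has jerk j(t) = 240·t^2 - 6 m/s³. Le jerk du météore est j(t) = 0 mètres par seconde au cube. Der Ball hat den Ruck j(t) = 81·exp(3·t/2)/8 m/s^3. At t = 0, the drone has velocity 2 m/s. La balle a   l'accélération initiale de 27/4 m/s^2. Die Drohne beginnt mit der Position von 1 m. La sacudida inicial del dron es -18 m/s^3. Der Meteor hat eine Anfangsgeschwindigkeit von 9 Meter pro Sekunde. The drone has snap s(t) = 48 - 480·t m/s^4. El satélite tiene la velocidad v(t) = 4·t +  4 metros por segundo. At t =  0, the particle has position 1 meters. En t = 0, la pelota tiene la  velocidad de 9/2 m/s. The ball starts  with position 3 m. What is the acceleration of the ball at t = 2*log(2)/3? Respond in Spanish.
Para resolver esto, necesitamos tomar 1 antiderivada de nuestra ecuación de la sacudida j(t) = 81·exp(3·t/2)/8. La antiderivada de la sacudida, con a(0) = 27/4, da la aceleración: a(t) = 27·exp(3·t/2)/4. Tenemos la aceleración a(t) = 27·exp(3·t/2)/4. Sustituyendo t = 2*log(2)/3: a(2*log(2)/3) = 27/2.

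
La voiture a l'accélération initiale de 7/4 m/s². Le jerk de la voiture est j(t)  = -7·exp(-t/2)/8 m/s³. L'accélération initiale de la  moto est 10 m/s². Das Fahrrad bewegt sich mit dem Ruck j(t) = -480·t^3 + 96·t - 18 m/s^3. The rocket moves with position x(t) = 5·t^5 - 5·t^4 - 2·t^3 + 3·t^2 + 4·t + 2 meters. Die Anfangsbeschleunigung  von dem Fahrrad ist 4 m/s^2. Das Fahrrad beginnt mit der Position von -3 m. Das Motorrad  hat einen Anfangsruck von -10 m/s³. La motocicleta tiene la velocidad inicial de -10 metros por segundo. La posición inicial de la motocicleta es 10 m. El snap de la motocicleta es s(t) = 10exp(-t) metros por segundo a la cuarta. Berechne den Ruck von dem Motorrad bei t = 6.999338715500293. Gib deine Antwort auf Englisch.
We need to integrate our snap equation s(t) = 10·exp(-t) 1 time. Finding the integral of s(t) and using j(0) = -10: j(t) = -10·exp(-t). Using j(t) = -10·exp(-t) and substituting t = 6.999338715500293, we find j = -0.00912485178389567.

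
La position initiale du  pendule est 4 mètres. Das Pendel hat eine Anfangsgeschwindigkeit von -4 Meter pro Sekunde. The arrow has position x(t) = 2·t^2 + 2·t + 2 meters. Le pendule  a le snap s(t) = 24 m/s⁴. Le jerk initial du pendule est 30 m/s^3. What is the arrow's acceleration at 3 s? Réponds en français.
Nous devons dériver notre équation de la position x(t) = 2·t^2 + 2·t + 2 2 fois. En prenant d/dt de x(t), nous trouvons v(t) = 4·t + 2. La dérivée de la vitesse donne l'accélération: a(t) = 4. Nous avons l'accélération a(t) = 4. En substituant t = 3: a(3) = 4.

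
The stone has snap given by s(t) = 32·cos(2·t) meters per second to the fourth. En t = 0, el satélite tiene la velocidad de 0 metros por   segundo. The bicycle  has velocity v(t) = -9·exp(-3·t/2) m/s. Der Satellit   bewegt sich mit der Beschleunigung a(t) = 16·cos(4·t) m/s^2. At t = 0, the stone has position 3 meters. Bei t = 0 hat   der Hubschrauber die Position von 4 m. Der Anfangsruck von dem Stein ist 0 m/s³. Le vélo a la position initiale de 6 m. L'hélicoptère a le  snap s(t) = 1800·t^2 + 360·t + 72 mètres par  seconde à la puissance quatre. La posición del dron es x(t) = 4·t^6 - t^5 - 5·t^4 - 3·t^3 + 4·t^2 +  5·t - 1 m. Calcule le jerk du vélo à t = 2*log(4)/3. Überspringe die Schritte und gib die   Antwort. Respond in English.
j(2*log(4)/3) = -81/16.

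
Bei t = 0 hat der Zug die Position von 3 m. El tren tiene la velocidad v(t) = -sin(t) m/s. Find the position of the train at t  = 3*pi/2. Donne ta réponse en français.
En partant de la vitesse v(t) = -sin(t), nous prenons 1 intégrale. La primitive de la vitesse, avec x(0) = 3, donne la position: x(t) = cos(t) + 2. Nous avons la position x(t) = cos(t) + 2. En substituant t = 3*pi/2: x(3*pi/2) = 2.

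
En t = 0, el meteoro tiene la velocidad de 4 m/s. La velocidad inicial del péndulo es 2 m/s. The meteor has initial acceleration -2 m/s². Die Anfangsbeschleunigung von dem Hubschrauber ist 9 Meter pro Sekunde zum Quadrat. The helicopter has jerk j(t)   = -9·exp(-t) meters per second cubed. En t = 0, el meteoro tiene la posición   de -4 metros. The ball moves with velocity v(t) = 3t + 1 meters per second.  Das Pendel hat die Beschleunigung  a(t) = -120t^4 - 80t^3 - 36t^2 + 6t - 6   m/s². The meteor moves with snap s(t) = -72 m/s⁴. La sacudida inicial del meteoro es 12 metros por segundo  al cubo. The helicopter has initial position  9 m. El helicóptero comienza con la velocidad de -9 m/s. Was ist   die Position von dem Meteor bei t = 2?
Um dies zu lösen, müssen wir 4 Stammfunktionen unserer Gleichung für den Snap s(t) = -72 finden. Mit ∫s(t)dt und Anwendung von j(0) = 12, finden wir j(t) = 12 - 72·t. Das Integral von dem Ruck, mit a(0) = -2, ergibt die Beschleunigung: a(t) = -36·t^2 + 12·t - 2. Mit ∫a(t)dt und Anwendung von v(0) = 4, finden wir v(t) = -12·t^3 + 6·t^2 - 2·t + 4. Die Stammfunktion von der Geschwindigkeit ist die Position. Mit x(0) = -4 erhalten wir x(t) = -3·t^4 + 2·t^3 - t^2 + 4·t - 4. Aus der Gleichung für die Position x(t) = -3·t^4 + 2·t^3 - t^2 + 4·t - 4, setzen wir t = 2 ein und erhalten x = -32.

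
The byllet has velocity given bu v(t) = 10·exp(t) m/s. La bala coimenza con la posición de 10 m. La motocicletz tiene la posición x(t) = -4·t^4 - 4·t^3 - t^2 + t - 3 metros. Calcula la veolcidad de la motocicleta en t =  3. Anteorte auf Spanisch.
Partiendo de la posición x(t) = -4·t^4 - 4·t^3 - t^2 + t - 3, tomamos 1 derivada. Derivando la posición, obtenemos la velocidad: v(t) = -16·t^3 - 12·t^2 - 2·t + 1. Tenemos la velocidad v(t) = -16·t^3 - 12·t^2 - 2·t + 1. Sustituyendo t = 3: v(3) = -545.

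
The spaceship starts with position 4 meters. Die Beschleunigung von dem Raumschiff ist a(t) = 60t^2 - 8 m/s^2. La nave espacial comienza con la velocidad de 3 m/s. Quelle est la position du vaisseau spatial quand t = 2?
Nous devons intégrer notre équation de l'accélération a(t) = 60·t^2 - 8 2 fois. En prenant ∫a(t)dt et en appliquant v(0) = 3, nous trouvons v(t) = 20·t^3 - 8·t + 3. En prenant ∫v(t)dt et en appliquant x(0) = 4, nous trouvons x(t) = 5·t^4 - 4·t^2 + 3·t + 4. De l'équation de la position x(t) = 5·t^4 - 4·t^2 + 3·t + 4, nous substituons t = 2 pour obtenir x = 74.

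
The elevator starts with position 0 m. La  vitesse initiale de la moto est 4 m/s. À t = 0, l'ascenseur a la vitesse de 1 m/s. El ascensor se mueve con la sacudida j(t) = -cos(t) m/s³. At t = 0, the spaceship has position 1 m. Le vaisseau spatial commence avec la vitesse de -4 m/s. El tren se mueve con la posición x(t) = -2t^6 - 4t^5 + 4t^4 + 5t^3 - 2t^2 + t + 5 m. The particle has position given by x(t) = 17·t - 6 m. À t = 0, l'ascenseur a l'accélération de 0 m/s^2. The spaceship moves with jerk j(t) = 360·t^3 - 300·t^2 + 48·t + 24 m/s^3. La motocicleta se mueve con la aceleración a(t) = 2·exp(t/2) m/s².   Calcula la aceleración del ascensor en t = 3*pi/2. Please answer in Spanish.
Necesitamos integrar nuestra ecuación de la sacudida j(t) = -cos(t) 1 vez. La integral de la sacudida, con a(0) = 0, da la aceleración: a(t) = -sin(t). De la ecuación de la aceleración a(t) = -sin(t), sustituimos t = 3*pi/2 para obtener a = 1.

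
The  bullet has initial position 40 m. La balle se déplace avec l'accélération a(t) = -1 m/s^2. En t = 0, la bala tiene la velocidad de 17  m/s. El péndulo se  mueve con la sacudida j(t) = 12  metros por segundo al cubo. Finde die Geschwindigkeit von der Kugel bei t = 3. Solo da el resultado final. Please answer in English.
The answer is 14.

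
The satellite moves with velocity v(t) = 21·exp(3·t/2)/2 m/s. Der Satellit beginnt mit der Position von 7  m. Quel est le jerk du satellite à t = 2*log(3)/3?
Nous devons dériver notre équation de la vitesse v(t) = 21·exp(3·t/2)/2 2 fois. En dérivant la vitesse, nous obtenons l'accélération: a(t) = 63·exp(3·t/2)/4. La dérivée de l'accélération donne le jerk: j(t) = 189·exp(3·t/2)/8. De l'équation du jerk j(t) = 189·exp(3·t/2)/8, nous substituons t = 2*log(3)/3 pour obtenir j = 567/8.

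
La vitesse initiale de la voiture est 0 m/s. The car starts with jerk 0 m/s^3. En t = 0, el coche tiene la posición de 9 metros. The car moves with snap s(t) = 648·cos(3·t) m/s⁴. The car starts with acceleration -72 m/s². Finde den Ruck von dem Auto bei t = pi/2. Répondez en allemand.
Wir müssen das Integral unserer Gleichung für den Snap s(t) = 648·cos(3·t) 1-mal finden. Die Stammfunktion von dem Snap ist der Ruck. Mit j(0) = 0 erhalten wir j(t) = 216·sin(3·t). Wir haben den Ruck j(t) = 216·sin(3·t). Durch Einsetzen von t = pi/2: j(pi/2) = -216.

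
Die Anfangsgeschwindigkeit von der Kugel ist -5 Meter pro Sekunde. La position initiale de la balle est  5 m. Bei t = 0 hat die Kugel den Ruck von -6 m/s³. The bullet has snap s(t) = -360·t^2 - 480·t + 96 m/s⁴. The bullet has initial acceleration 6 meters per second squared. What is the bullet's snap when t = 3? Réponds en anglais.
From the given snap equation s(t) = -360·t^2 - 480·t + 96, we substitute t = 3 to get s = -4584.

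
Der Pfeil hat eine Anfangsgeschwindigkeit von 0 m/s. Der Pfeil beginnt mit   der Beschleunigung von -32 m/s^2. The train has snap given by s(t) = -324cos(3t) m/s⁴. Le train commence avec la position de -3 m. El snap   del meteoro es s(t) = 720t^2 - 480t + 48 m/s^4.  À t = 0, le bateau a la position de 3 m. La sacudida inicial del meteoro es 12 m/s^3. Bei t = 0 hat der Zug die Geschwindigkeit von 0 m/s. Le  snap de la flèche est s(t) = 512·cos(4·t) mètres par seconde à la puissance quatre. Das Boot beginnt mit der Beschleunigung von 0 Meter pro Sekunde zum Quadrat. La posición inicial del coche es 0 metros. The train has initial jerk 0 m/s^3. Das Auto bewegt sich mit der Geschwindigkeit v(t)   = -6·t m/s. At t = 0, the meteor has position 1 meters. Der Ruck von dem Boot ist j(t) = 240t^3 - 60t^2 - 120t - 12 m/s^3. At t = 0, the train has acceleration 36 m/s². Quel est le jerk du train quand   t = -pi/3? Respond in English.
To solve this, we need to take 1 integral of our snap equation s(t) = -324·cos(3·t). Finding the antiderivative of s(t) and using j(0) = 0: j(t) = -108·sin(3·t). We have jerk j(t) = -108·sin(3·t). Substituting t = -pi/3: j(-pi/3) = 0.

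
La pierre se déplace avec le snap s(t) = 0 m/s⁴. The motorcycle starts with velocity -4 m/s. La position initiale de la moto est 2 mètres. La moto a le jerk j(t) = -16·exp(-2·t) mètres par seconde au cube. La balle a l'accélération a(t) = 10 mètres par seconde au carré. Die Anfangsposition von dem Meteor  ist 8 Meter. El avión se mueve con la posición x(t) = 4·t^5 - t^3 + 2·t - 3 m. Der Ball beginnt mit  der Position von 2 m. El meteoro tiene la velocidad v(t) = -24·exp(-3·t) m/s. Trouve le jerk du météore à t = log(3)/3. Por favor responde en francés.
Pour résoudre ceci, nous devons prendre 2 dérivées de notre équation de la vitesse v(t) = -24·exp(-3·t). La dérivée de la vitesse donne l'accélération: a(t) = 72·exp(-3·t). La dérivée de l'accélération donne le jerk: j(t) = -216·exp(-3·t). Nous avons le jerk j(t) = -216·exp(-3·t). En substituant t = log(3)/3: j(log(3)/3) = -72.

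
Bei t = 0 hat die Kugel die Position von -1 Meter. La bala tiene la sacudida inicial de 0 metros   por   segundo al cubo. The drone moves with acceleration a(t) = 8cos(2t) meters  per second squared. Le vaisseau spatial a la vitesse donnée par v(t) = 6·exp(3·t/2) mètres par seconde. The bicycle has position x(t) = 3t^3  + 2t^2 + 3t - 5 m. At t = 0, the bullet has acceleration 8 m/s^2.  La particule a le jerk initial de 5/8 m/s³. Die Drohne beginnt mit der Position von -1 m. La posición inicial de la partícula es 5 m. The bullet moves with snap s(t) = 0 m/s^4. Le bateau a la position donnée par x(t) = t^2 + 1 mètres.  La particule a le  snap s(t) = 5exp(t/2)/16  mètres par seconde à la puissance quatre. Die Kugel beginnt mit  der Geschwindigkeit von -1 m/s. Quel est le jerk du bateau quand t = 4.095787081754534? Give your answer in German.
Wir müssen unsere Gleichung für die Position x(t) = t^2 + 1 3-mal ableiten. Mit d/dt von x(t) finden wir v(t) = 2·t. Die Ableitung von der Geschwindigkeit ergibt die Beschleunigung: a(t) = 2. Die Ableitung von der Beschleunigung ergibt den Ruck: j(t) = 0. Mit j(t) = 0 und Einsetzen von t = 4.095787081754534, finden wir j = 0.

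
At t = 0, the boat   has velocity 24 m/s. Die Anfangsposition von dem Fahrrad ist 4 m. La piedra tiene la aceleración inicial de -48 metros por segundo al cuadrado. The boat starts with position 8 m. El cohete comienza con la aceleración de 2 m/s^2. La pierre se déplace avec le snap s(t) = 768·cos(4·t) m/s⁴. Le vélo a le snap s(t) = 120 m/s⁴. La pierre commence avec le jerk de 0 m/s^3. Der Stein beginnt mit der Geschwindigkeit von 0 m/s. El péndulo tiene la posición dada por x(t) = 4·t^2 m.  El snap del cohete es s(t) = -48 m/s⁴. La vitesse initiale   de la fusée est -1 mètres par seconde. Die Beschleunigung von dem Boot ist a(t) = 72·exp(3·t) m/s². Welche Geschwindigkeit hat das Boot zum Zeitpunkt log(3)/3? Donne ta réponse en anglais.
To solve this, we need to take 1 integral of our acceleration equation a(t) = 72·exp(3·t). Finding the antiderivative of a(t) and using v(0) = 24: v(t) = 24·exp(3·t). Using v(t) = 24·exp(3·t) and substituting t = log(3)/3, we find v = 72.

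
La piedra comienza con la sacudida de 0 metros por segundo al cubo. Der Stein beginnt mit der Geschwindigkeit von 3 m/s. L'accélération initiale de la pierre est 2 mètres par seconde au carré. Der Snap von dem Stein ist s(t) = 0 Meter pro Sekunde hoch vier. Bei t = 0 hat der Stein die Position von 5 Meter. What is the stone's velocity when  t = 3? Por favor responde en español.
Debemos encontrar la antiderivada de nuestra ecuación del snap s(t) = 0 3 veces. Integrando el snap y usando la condición inicial j(0) = 0, obtenemos j(t) = 0. Tomando ∫j(t)dt y aplicando a(0) = 2, encontramos a(t) = 2. Tomando ∫a(t)dt y aplicando v(0) = 3, encontramos v(t) = 2·t + 3. Tenemos la velocidad v(t) = 2·t + 3. Sustituyendo t = 3: v(3) = 9.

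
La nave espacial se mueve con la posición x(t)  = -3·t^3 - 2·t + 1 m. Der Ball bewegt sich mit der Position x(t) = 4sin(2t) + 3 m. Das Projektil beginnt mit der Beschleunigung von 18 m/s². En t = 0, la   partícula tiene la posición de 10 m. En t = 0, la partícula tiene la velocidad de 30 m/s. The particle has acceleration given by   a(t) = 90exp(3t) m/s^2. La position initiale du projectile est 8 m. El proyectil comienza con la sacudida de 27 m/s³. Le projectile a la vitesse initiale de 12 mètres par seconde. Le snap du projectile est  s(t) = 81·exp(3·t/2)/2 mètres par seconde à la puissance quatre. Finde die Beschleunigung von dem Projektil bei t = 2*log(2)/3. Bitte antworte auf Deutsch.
Ausgehend von dem Snap s(t) = 81·exp(3·t/2)/2, nehmen wir 2 Integrale. Durch Integration von dem Snap und Verwendung der Anfangsbedingung j(0) = 27, erhalten wir j(t) = 27·exp(3·t/2). Die Stammfunktion von dem Ruck ist die Beschleunigung. Mit a(0) = 18 erhalten wir a(t) = 18·exp(3·t/2). Wir haben die Beschleunigung a(t) = 18·exp(3·t/2). Durch Einsetzen von t = 2*log(2)/3: a(2*log(2)/3) = 36.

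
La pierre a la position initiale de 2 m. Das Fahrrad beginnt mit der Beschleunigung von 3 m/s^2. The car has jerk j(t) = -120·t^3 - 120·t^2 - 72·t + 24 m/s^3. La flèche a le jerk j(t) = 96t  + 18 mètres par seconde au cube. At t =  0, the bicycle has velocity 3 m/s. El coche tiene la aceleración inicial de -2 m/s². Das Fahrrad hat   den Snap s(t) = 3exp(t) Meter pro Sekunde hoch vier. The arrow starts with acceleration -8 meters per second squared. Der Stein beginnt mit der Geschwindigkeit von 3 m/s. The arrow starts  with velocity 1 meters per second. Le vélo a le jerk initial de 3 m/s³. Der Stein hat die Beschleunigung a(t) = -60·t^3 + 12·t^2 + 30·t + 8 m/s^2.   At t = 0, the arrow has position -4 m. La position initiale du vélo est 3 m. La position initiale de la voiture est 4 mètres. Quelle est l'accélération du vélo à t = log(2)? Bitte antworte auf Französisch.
Nous devons trouver la primitive de notre équation du snap s(t) = 3·exp(t) 2 fois. L'intégrale du snap, avec j(0) = 3, donne le jerk: j(t) = 3·exp(t). L'intégrale du jerk, avec a(0) = 3, donne l'accélération: a(t) = 3·exp(t). En utilisant a(t) = 3·exp(t) et en substituant t = log(2), nous trouvons a = 6.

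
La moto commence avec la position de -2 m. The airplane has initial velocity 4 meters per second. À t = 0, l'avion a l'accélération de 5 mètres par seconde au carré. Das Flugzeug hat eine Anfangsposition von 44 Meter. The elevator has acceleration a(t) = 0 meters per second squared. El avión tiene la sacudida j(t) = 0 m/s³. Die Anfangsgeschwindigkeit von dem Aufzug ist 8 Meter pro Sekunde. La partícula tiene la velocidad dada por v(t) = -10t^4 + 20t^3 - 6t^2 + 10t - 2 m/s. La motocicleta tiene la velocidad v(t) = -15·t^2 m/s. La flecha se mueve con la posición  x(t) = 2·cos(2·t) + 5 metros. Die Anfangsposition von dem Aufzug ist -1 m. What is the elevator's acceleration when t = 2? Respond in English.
From the given acceleration equation a(t) = 0, we substitute t = 2 to get a = 0.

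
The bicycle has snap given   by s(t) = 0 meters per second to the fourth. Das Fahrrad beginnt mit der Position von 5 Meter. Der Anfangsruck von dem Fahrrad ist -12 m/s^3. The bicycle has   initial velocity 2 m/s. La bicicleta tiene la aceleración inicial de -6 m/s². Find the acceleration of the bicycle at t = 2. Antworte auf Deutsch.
Wir müssen das Integral unserer Gleichung für den Snap s(t) = 0 2-mal finden. Die Stammfunktion von dem Snap, mit j(0) = -12, ergibt den Ruck: j(t) = -12. Durch Integration von dem Ruck und Verwendung der Anfangsbedingung a(0) = -6, erhalten wir a(t) = -12·t - 6. Mit a(t) = -12·t - 6 und Einsetzen von t = 2, finden wir a = -30.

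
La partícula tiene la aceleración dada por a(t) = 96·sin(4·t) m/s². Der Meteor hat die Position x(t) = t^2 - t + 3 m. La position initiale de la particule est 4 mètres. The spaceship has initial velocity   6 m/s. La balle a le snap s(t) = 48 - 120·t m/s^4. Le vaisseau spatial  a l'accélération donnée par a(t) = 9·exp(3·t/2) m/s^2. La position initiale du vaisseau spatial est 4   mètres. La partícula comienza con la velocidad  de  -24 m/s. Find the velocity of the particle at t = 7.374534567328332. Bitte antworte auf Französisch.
En partant de l'accélération a(t) = 96·sin(4·t), nous prenons 1 primitive. La primitive de l'accélération, avec v(0) = -24, donne la vitesse: v(t) = -24·cos(4·t). En utilisant v(t) = -24·cos(4·t) et en substituant t = 7.374534567328332, nous trouvons v = 8.16169369668129.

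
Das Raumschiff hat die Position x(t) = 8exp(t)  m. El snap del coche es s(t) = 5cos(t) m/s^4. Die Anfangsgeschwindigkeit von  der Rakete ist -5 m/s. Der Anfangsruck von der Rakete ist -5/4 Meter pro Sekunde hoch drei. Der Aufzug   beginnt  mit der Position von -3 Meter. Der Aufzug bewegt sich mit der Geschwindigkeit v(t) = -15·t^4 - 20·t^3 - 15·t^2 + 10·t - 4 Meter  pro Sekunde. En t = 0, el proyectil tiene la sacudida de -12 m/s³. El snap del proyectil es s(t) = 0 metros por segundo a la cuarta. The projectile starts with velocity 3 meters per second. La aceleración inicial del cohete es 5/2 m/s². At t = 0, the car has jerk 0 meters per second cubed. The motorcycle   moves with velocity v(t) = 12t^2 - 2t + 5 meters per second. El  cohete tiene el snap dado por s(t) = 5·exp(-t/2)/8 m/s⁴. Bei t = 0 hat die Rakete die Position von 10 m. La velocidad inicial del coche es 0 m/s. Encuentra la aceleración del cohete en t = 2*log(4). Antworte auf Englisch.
We need to integrate our snap equation s(t) = 5·exp(-t/2)/8 2 times. The antiderivative of snap is jerk. Using j(0) = -5/4, we get j(t) = -5·exp(-t/2)/4. Taking ∫j(t)dt and applying a(0) = 5/2, we find a(t) = 5·exp(-t/2)/2. Using a(t) = 5·exp(-t/2)/2 and substituting t = 2*log(4), we find a = 5/8.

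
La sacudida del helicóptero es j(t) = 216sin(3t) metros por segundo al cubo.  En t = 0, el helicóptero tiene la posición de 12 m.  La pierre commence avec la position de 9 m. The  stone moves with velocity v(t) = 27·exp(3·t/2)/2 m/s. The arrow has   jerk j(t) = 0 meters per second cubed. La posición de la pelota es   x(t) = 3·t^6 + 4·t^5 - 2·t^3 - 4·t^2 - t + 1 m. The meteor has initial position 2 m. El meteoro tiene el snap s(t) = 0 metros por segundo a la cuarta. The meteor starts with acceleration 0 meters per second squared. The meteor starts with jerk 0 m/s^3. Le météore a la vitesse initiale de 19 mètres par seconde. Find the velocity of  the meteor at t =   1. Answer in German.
Wir müssen das Integral unserer Gleichung für den Snap s(t) = 0 3-mal finden. Mit ∫s(t)dt und Anwendung von j(0) = 0, finden wir j(t) = 0. Das Integral von dem Ruck, mit a(0) = 0, ergibt die Beschleunigung: a(t) = 0. Mit ∫a(t)dt und Anwendung von v(0) = 19, finden wir v(t) = 19. Mit v(t) = 19 und Einsetzen von t = 1, finden wir v = 19.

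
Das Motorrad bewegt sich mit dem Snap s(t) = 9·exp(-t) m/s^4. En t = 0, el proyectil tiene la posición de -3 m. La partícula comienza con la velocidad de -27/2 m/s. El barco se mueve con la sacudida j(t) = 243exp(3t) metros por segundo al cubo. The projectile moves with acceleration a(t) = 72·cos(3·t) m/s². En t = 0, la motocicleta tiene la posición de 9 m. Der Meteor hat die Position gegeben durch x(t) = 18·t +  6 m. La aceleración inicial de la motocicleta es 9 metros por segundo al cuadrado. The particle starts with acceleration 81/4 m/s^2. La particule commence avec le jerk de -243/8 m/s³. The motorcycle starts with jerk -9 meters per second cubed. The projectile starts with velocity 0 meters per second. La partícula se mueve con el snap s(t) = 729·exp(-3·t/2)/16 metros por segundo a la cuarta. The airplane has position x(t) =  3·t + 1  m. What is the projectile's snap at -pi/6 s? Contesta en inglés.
Starting from acceleration a(t) = 72·cos(3·t), we take 2 derivatives. Differentiating acceleration, we get jerk: j(t) = -216·sin(3·t). Differentiating jerk, we get snap: s(t) = -648·cos(3·t). From the given snap equation s(t) = -648·cos(3·t), we substitute t = -pi/6 to get s = 0.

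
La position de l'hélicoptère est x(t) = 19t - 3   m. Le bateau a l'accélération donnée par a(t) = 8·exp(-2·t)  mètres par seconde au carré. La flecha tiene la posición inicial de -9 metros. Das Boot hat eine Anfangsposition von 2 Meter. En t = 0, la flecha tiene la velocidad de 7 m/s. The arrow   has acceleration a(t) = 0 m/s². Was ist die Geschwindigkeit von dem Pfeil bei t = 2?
Um dies zu lösen, müssen wir 1 Integral unserer Gleichung für die Beschleunigung a(t) = 0 finden. Durch Integration von der Beschleunigung und Verwendung der Anfangsbedingung v(0) = 7, erhalten wir v(t) = 7. Mit v(t) = 7 und Einsetzen von t = 2, finden wir v = 7.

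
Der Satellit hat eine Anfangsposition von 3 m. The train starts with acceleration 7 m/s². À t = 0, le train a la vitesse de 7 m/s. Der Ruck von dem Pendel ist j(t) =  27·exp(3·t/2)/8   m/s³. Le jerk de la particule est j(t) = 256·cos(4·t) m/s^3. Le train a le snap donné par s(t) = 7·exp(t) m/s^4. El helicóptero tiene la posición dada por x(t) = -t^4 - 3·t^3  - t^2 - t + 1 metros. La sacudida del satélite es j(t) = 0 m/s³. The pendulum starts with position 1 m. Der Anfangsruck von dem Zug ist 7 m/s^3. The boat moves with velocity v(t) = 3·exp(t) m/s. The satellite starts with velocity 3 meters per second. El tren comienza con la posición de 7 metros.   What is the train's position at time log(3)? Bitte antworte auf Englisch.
To find the answer, we compute 4 antiderivatives of s(t) = 7·exp(t). The integral of snap, with j(0) = 7, gives jerk: j(t) = 7·exp(t). The antiderivative of jerk is acceleration. Using a(0) = 7, we get a(t) = 7·exp(t). Finding the antiderivative of a(t) and using v(0) = 7: v(t) = 7·exp(t). Taking ∫v(t)dt and applying x(0) = 7, we find x(t) = 7·exp(t). From the given position equation x(t) = 7·exp(t), we substitute t = log(3) to get x = 21.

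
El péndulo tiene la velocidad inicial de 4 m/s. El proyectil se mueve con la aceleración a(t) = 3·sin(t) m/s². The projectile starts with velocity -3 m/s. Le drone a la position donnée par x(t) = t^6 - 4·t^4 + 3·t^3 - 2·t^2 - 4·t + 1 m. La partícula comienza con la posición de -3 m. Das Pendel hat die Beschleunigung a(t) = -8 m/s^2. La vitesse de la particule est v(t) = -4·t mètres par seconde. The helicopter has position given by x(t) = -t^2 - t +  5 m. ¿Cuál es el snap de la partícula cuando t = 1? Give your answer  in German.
Um dies zu lösen, müssen wir 3 Ableitungen unserer Gleichung für die Geschwindigkeit v(t) = -4·t nehmen. Durch Ableiten von der Geschwindigkeit erhalten wir die Beschleunigung: a(t) = -4. Mit d/dt von a(t) finden wir j(t) = 0. Mit d/dt von j(t) finden wir s(t) = 0. Wir haben den Snap s(t) = 0. Durch Einsetzen von t = 1: s(1) = 0.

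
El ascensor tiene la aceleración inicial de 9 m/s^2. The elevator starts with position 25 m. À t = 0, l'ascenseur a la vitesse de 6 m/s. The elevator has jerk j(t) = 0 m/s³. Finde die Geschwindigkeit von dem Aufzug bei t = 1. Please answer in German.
Um dies zu lösen, müssen wir 2 Stammfunktionen unserer Gleichung für den Ruck j(t) = 0 finden. Durch Integration von dem Ruck und Verwendung der Anfangsbedingung a(0) = 9, erhalten wir a(t) = 9. Die Stammfunktion von der Beschleunigung ist die Geschwindigkeit. Mit v(0) = 6 erhalten wir v(t) = 9·t + 6. Wir haben die Geschwindigkeit v(t) = 9·t + 6. Durch Einsetzen von t = 1: v(1) = 15.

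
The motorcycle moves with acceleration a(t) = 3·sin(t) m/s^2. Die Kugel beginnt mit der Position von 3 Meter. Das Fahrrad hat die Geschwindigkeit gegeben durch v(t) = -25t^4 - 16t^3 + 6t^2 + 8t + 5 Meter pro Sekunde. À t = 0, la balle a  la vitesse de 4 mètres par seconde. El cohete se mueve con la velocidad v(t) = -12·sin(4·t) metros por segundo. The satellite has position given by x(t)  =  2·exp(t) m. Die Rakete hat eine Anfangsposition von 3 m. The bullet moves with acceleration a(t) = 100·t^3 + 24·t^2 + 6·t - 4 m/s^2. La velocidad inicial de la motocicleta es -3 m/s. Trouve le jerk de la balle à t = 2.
En partant de l'accélération a(t) = 100·t^3 + 24·t^2 + 6·t - 4, nous prenons 1 dérivée. En prenant d/dt de a(t), nous trouvons j(t) = 300·t^2 + 48·t + 6. Nous avons le jerk j(t) = 300·t^2 + 48·t + 6. En substituant t = 2: j(2) = 1302.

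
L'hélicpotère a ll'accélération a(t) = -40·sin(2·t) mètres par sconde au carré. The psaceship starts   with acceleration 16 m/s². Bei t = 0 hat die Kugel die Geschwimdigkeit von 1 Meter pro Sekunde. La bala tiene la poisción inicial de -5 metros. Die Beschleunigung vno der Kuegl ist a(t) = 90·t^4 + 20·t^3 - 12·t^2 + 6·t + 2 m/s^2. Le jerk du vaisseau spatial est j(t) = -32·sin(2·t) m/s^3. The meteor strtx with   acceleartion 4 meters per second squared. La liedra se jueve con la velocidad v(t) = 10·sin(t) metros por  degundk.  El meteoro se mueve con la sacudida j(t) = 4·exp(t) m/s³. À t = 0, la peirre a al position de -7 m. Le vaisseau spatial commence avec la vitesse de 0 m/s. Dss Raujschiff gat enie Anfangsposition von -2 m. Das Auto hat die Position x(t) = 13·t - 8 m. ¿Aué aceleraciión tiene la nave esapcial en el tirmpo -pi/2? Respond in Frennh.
Pour résoudre ceci, nous devons prendre 1 intégrale de notre équation du jerk j(t) = -32·sin(2·t). La primitive du jerk, avec a(0) = 16, donne l'accélération: a(t) = 16·cos(2·t). Nous avons l'accélération a(t) = 16·cos(2·t). En substituant t = -pi/2: a(-pi/2) = -16.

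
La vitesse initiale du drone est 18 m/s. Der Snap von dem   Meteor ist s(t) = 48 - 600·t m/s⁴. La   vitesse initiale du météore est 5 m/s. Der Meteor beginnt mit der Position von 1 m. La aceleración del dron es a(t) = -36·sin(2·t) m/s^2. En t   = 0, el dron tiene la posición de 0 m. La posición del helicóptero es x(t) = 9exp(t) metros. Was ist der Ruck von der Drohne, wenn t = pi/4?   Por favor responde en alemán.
Wir müssen unsere Gleichung für die Beschleunigung a(t) = -36·sin(2·t) 1-mal ableiten. Die Ableitung von der Beschleunigung ergibt den Ruck: j(t) = -72·cos(2·t). Wir haben den Ruck j(t) = -72·cos(2·t). Durch Einsetzen von t = pi/4: j(pi/4) = 0.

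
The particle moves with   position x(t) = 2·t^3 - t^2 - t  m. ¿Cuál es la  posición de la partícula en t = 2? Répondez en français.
De l'équation de la position x(t) = 2·t^3 - t^2 - t, nous substituons t = 2 pour obtenir x = 10.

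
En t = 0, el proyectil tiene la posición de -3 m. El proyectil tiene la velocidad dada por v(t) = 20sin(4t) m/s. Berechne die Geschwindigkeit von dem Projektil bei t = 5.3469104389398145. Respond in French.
De l'équation de la vitesse v(t) = 20·sin(4·t), nous substituons t = 5.3469104389398145 pour obtenir v = 11.3506659692366.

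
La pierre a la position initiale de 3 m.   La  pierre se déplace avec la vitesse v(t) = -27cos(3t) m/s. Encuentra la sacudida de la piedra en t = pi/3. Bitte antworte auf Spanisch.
Para resolver esto, necesitamos tomar 2 derivadas de nuestra ecuación de la velocidad v(t) = -27·cos(3·t). Tomando d/dt de v(t), encontramos a(t) = 81·sin(3·t). Derivando la aceleración, obtenemos la sacudida: j(t) = 243·cos(3·t). De la ecuación de la sacudida j(t) = 243·cos(3·t), sustituimos t = pi/3 para obtener j = -243.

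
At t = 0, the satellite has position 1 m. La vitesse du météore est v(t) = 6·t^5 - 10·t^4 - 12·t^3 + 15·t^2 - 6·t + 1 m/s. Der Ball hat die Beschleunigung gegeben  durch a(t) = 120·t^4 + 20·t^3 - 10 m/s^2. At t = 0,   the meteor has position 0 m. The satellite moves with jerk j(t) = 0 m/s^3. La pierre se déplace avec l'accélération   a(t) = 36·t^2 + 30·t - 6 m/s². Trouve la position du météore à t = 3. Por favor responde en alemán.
Ausgehend von der Geschwindigkeit v(t) = 6·t^5 - 10·t^4 - 12·t^3 + 15·t^2 - 6·t + 1, nehmen wir 1 Integral. Das Integral von der Geschwindigkeit ist die Position. Mit x(0) = 0 erhalten wir x(t) = t^6 - 2·t^5 - 3·t^4 + 5·t^3 - 3·t^2 + t. Mit x(t) = t^6 - 2·t^5 - 3·t^4 + 5·t^3 - 3·t^2 + t und Einsetzen von t = 3, finden wir x = 111.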